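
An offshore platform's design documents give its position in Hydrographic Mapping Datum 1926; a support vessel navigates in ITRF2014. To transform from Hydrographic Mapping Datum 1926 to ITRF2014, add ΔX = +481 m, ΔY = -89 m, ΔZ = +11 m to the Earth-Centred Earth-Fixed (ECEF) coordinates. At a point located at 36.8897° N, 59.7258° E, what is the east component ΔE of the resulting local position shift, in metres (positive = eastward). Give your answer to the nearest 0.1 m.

At φ = 36.8897°, λ = 59.7258°: sin φ = 0.600276, cos φ = 0.799793, sin λ = 0.863623, cos λ = 0.504139.
ΔE = −sin λ·ΔX + cos λ·ΔY = −(0.863623)·(481) + (0.504139)·(-89) = -460.27 m.

ΔE = -460.3 m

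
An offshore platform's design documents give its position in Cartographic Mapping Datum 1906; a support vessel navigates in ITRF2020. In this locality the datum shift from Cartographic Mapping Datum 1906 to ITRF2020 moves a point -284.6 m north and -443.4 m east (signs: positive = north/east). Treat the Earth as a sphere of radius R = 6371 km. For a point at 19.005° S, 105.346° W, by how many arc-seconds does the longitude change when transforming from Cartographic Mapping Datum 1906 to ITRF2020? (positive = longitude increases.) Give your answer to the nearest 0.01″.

Δλ = -15.18″

At latitude -19.005°, cos φ = 0.945490.
One radian of longitude at latitude φ spans R cos φ, so Δλ = ΔE / (R cos φ) = -443.4 / (6371000 × 0.945490) = -7.3609e-05 rad = -15.183″.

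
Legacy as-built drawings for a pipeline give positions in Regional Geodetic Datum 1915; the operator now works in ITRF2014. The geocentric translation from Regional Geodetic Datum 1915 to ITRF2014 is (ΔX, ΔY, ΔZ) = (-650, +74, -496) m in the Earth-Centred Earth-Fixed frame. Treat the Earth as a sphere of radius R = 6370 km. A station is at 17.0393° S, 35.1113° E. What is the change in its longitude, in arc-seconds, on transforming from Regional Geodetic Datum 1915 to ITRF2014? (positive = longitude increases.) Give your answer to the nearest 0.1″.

Δλ = 14.7″

sin φ = -0.293028, cos φ = 0.956104, sin λ = 0.575167, cos λ = 0.818036.
East component: ΔE = −sin λ·ΔX + cos λ·ΔY = −(0.575167)(-650) + (0.818036)(74) = 434.39 m.
1° of latitude spans πR/180 = 111177 m; at latitude φ, 1° of longitude spans that × cos φ = 106297.2 m, so Δλ = 434.39 / 106297.2 × 3600 = 14.712″.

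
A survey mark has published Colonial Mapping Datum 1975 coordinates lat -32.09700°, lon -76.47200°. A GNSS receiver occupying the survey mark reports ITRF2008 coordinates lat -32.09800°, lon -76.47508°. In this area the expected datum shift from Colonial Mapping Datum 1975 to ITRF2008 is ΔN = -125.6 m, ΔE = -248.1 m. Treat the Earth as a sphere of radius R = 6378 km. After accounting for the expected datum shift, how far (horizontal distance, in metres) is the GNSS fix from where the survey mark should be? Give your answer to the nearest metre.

Observed coordinate differences: Δφ = -0.00100°, Δλ = -0.00308°.
Converting to metres (1° lat = 111317 m, cos φ = 0.847150): observed ΔN = -111.3 m, observed ΔE = -290.5 m.
Subtracting the expected shift leaves a residual of -111.3 − (-125.6) = 14.3 m north and -290.5 − (-248.1) = -42.4 m east.
Residual distance = √(14.3² + (-42.4)²) = 44.7 m.

45 m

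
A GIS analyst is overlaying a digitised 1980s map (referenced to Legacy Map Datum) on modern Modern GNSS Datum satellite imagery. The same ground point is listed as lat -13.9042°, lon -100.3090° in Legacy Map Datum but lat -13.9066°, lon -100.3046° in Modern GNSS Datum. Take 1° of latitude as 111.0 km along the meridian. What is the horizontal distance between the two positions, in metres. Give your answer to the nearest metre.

Δφ = -13.9066° − -13.9042° = -0.0024°; Δλ = -100.3046° − -100.3090° = +0.0044°.
ΔN = Δφ × 111000 = -266.4 m; ΔE = Δλ × 111000 × cos(-13.9042°) = +0.0044 × 111000 × 0.970699 = 474.1 m.
Distance = √(ΔE² + ΔN²) = √(474.1² + (-266.4)²) = 543.8 m.

544 m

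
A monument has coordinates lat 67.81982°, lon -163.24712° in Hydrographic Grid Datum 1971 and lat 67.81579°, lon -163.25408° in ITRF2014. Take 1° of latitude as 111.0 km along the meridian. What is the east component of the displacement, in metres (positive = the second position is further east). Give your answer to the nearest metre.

ΔE = -292 m

Δφ = 67.81579° − 67.81982° = -0.00403°; Δλ = -163.25408° − -163.24712° = -0.00696°.
ΔN = Δφ × 111000 = -447.3 m; ΔE = Δλ × 111000 × cos(67.81982°) = -0.00696 × 111000 × 0.377520 = -291.7 m.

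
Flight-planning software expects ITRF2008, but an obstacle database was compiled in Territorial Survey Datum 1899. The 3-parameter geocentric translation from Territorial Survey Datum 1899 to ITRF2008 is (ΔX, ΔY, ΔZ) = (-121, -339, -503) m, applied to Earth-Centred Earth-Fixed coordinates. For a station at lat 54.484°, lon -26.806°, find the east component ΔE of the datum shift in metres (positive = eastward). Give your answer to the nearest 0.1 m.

ΔE = -357.1 m

The local east axis at (φ, λ) is (−sin λ, cos λ, 0), so ΔE = −sin(-26.806°)·(-121) + cos(-26.806°)·(-339) = -357.14 m.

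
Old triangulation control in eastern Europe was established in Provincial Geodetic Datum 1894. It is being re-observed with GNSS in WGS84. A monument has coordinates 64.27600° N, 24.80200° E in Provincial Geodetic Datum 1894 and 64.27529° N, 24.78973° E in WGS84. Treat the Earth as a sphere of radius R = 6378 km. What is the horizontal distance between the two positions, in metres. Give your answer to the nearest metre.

Δφ = 64.27529° − 64.27600° = -0.00071°; Δλ = 24.78973° − 24.80200° = -0.01227°.
1° along a meridian = πR/180 = 111317 m.
ΔN = Δφ × 111317 = -79.0 m; ΔE = Δλ × 111317 × cos(64.27600°) = -0.01227 × 111317 × 0.434036 = -592.8 m.
Distance = √(ΔE² + ΔN²) = √((-592.8)² + (-79.0)²) = 598.1 m.

598 m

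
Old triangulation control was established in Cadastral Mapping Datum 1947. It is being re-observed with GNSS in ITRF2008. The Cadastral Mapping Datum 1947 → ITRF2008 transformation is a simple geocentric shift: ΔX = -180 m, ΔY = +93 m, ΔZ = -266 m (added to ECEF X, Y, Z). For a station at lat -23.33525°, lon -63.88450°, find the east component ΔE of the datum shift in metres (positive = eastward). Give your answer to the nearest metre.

ΔE = -121 m

The local east axis at (φ, λ) is (−sin λ, cos λ, 0), so ΔE = −sin(-63.88450°)·(-180) + cos(-63.88450°)·93 = -120.69 m.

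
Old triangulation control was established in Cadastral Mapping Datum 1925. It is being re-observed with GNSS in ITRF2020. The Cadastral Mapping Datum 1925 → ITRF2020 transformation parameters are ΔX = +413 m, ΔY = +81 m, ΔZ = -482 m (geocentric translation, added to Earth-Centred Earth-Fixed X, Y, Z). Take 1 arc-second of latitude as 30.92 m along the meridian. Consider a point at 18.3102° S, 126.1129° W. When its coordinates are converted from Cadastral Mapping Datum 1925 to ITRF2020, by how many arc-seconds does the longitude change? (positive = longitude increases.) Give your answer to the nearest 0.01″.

Δλ = 9.74″

sin φ = -0.314161, cos φ = 0.949370, sin λ = -0.807857, cos λ = -0.589378.
East component: ΔE = −sin λ·ΔX + cos λ·ΔY = −(-0.807857)(413) + (-0.589378)(81) = 285.91 m.
1° of latitude spans 3600 × 30.92 = 111312 m; at latitude φ, 1° of longitude spans that × cos φ = 105676.2 m, so Δλ = 285.91 / 105676.2 × 3600 = 9.740″.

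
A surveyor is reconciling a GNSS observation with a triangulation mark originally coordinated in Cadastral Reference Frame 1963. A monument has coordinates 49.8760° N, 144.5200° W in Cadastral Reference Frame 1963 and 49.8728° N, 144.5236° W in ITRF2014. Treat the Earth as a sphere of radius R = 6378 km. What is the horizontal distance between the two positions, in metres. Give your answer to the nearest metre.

Δφ = 49.8728° − 49.8760° = -0.0032°; Δλ = -144.5236° − -144.5200° = -0.0036°.
1° along a meridian = πR/180 = 111317 m.
ΔN = Δφ × 111317 = -356.2 m; ΔE = Δλ × 111317 × cos(49.8760°) = -0.0036 × 111317 × 0.644444 = -258.3 m.
Distance = √(ΔE² + ΔN²) = √((-258.3)² + (-356.2)²) = 440.0 m.

440 m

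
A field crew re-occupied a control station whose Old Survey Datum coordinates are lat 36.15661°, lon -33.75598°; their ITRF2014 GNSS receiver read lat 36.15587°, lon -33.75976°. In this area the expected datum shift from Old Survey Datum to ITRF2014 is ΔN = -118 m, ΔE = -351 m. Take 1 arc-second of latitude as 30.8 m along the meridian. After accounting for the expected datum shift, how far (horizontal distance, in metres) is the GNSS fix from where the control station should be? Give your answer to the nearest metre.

Observed coordinate differences: Δφ = -0.00074°, Δλ = -0.00378°.
Converting to metres (1° lat = 110880 m, cos φ = 0.807407): observed ΔN = -82.1 m, observed ΔE = -338.4 m.
Subtracting the expected shift leaves a residual of -82.1 − (-118) = 35.9 m north and -338.4 − (-351) = 12.6 m east.
Residual distance = √(35.9² + 12.6²) = 38.1 m.

38 m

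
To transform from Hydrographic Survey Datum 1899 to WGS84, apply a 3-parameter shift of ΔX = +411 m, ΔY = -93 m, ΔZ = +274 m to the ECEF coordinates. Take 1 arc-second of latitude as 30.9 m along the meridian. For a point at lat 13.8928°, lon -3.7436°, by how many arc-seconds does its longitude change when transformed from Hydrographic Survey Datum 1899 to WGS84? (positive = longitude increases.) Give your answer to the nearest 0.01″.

Δλ = -2.20″

sin φ = 0.240106, cos φ = 0.970747, sin λ = -0.065292, cos λ = 0.997866.
East component: ΔE = −sin λ·ΔX + cos λ·ΔY = −(-0.065292)(411) + (0.997866)(-93) = -65.97 m.
1° of latitude spans 3600 × 30.90 = 111240 m; at latitude φ, 1° of longitude spans that × cos φ = 107985.9 m, so Δλ = -65.97 / 107985.9 × 3600 = -2.199″.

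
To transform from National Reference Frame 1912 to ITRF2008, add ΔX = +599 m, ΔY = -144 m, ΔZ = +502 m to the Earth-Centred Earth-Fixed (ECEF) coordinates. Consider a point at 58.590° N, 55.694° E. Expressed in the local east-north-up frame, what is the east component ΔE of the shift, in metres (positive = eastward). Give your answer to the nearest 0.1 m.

The local east axis at (φ, λ) is (−sin λ, cos λ, 0), so ΔE = −sin(55.694°)·599 + cos(55.694°)·(-144) = -575.96 m.

ΔE = -576.0 m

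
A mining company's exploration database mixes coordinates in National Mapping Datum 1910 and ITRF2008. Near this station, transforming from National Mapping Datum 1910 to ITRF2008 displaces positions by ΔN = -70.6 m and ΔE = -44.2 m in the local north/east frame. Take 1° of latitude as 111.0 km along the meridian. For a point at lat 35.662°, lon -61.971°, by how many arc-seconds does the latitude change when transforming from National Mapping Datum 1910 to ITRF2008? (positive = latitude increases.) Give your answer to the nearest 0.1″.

Δφ = -2.3″

1° of latitude = 111.0 km, so Δφ = -70.6 / 111000 = -0.0006360° = -2.290″.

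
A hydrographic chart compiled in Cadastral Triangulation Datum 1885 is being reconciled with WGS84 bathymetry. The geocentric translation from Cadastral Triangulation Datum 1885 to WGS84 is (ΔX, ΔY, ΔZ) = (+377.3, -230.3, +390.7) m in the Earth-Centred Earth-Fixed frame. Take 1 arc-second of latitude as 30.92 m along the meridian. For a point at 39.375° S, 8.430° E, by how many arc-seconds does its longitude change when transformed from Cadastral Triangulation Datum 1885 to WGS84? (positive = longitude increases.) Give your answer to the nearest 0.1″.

Δλ = -11.8″

sin φ = -0.634393, cos φ = 0.773010, sin λ = 0.146601, cos λ = 0.989196.
East component: ΔE = −sin λ·ΔX + cos λ·ΔY = −(0.146601)(377.3) + (0.989196)(-230.3) = -283.12 m.
1° of latitude spans 3600 × 30.92 = 111312 m; at latitude φ, 1° of longitude spans that × cos φ = 86045.3 m, so Δλ = -283.12 / 86045.3 × 3600 = -11.845″.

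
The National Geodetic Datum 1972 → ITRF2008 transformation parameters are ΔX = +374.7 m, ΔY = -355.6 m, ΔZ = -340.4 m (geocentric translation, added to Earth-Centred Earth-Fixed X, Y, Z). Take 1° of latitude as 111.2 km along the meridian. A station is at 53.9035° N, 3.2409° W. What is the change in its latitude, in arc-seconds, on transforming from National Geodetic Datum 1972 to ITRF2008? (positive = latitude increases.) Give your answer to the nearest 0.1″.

sin φ = 0.808026, cos φ = 0.589147, sin λ = -0.056534, cos λ = 0.998401.
North component: ΔN = −sin φ cos λ·ΔX − sin φ sin λ·ΔY + cos φ·ΔZ = −(0.808026)(0.998401)(374.7) − (0.808026)(-0.056534)(-355.6) + (0.589147)(-340.4) = -519.07 m.
1° of latitude spans 111200 m, so Δφ = -519.07 / 111200 × 3600 = -16.805″.

Δφ = -16.8″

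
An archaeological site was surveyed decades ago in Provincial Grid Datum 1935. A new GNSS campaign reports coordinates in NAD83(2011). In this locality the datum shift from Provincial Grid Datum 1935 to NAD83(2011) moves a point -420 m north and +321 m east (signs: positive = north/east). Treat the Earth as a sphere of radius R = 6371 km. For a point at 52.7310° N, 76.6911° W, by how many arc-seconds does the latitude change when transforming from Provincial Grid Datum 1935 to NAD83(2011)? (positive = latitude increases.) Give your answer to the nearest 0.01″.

On a sphere of radius R, 1 rad of latitude = R, so Δφ = ΔN / R = -420.0 / 6371000 = -6.5924e-05 rad = -13.598″.

Δφ = -13.60″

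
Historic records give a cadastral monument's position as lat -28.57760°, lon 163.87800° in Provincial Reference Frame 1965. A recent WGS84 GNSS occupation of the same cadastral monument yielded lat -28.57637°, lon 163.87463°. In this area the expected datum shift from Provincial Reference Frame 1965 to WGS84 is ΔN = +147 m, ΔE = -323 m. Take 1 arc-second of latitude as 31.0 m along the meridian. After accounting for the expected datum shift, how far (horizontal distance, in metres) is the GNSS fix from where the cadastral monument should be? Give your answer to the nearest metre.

Observed coordinate differences: Δφ = +0.00123°, Δλ = -0.00337°.
Converting to metres (1° lat = 111600 m, cos φ = 0.878170): observed ΔN = 137.3 m, observed ΔE = -330.3 m.
Subtracting the expected shift leaves a residual of 137.3 − (147) = -9.7 m north and -330.3 − (-323) = -7.3 m east.
Residual distance = √((-9.7)² + (-7.3)²) = 12.1 m.

12 m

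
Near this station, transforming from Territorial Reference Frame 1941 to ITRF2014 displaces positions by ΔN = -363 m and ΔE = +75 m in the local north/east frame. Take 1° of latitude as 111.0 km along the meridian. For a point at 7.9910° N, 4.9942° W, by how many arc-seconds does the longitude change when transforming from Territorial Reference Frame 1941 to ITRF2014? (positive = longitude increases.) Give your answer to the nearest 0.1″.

Δλ = 2.5″

At latitude 7.9910°, cos φ = 0.990290.
1° of longitude at this latitude = 111.0 × cos φ = 109.92 km, so Δλ = 75.0 / 109922.2 = 0.0006823° = 2.456″.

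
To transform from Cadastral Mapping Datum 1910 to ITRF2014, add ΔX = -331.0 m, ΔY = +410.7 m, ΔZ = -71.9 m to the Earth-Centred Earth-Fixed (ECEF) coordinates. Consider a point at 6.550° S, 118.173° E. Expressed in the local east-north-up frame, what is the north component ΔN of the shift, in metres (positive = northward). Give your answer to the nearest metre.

ΔN = -12 m

At φ = -6.550°, λ = 118.173°: sin φ = -0.114070, cos φ = 0.993473, sin λ = 0.881526, cos λ = -0.472135.
ΔN = −sin φ cos λ·ΔX − sin φ sin λ·ΔY + cos φ·ΔZ = −(-0.114070)(-0.472135)(-331.0) − (-0.114070)(0.881526)(410.7) + (0.993473)(-71.9) = -12.31 m.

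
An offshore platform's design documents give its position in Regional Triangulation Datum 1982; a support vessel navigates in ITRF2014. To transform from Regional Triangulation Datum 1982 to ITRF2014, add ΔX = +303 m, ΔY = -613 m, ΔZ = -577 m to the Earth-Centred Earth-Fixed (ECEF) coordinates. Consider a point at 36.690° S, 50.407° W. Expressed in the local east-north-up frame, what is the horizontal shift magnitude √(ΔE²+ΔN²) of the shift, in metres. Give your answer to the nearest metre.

At φ = -36.690°, λ = -50.407°: sin φ = -0.597485, cos φ = 0.801880, sin λ = -0.770591, cos λ = 0.637330.
ΔE = −sin λ·ΔX + cos λ·ΔY = −(-0.770591)·(303) + (0.637330)·(-613) = -157.19 m.
ΔN = −sin φ cos λ·ΔX − sin φ sin λ·ΔY + cos φ·ΔZ = −(-0.597485)(0.637330)(303) − (-0.597485)(-0.770591)(-613) + (0.801880)(-577) = -65.07 m.
Horizontal magnitude = √(ΔE² + ΔN²) = √((-157.19)² + (-65.07)²) = 170.13 m.

170 m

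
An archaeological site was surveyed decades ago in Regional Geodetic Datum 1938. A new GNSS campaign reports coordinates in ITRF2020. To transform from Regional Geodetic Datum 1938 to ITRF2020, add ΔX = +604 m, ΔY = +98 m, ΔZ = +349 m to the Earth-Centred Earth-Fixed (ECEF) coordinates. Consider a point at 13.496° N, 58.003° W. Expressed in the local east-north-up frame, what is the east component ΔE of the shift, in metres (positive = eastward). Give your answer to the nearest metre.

ΔE = 564 m

At φ = 13.496°, λ = -58.003°: sin φ = 0.233377, cos φ = 0.972386, sin λ = -0.848076, cos λ = 0.529875.
ΔE = −sin λ·ΔX + cos λ·ΔY = −(-0.848076)·(604) + (0.529875)·(98) = 564.17 m.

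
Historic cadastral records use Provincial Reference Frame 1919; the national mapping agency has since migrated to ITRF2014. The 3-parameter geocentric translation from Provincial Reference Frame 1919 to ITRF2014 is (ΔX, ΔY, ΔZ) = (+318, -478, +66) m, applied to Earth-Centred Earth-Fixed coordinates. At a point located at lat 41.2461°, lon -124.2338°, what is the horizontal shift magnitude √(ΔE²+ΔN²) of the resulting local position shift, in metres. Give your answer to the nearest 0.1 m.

At φ = 41.2461°, λ = -124.2338°: sin φ = 0.659295, cos φ = 0.751885, sin λ = -0.826749, cos λ = -0.562571.
ΔE = −sin λ·ΔX + cos λ·ΔY = −(-0.826749)·(318) + (-0.562571)·(-478) = 531.82 m.
ΔN = −sin φ cos λ·ΔX − sin φ sin λ·ΔY + cos φ·ΔZ = −(0.659295)(-0.562571)(318) − (0.659295)(-0.826749)(-478) + (0.751885)(66) = -92.97 m.
Horizontal magnitude = √(ΔE² + ΔN²) = √(531.82² + (-92.97)²) = 539.88 m.

539.9 m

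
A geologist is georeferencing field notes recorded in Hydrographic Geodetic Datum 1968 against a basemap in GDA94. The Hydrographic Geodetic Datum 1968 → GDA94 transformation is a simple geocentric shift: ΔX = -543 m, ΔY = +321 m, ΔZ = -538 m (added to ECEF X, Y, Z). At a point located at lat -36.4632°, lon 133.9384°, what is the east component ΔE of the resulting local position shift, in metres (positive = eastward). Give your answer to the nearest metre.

The local east axis at (φ, λ) is (−sin λ, cos λ, 0), so ΔE = −sin(133.9384°)·(-543) + cos(133.9384°)·321 = 168.27 m.

ΔE = 168 m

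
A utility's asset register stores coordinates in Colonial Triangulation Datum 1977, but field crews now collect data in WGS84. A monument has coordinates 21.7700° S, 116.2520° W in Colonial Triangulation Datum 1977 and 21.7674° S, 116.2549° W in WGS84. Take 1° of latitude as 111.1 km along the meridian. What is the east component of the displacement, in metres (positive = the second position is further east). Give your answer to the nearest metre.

Δφ = -21.7674° − -21.7700° = +0.0026°; Δλ = -116.2549° − -116.2520° = -0.0029°.
ΔN = Δφ × 111100 = 288.9 m; ΔE = Δλ × 111100 × cos(-21.7700°) = -0.0029 × 111100 × 0.928680 = -299.2 m.

ΔE = -299 m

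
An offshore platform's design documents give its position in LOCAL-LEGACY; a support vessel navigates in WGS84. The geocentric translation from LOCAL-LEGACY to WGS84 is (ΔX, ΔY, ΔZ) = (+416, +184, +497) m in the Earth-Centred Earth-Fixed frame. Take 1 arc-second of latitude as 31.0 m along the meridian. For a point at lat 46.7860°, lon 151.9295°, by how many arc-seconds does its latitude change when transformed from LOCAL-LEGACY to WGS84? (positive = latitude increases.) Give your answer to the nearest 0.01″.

sin φ = 0.728801, cos φ = 0.684725, sin λ = 0.470558, cos λ = -0.882369.
North component: ΔN = −sin φ cos λ·ΔX − sin φ sin λ·ΔY + cos φ·ΔZ = −(0.728801)(-0.882369)(416) − (0.728801)(0.470558)(184) + (0.684725)(497) = 544.72 m.
1° of latitude spans 3600 × 31.00 = 111600 m, so Δφ = 544.72 / 111600 × 3600 = 17.572″.

Δφ = 17.57″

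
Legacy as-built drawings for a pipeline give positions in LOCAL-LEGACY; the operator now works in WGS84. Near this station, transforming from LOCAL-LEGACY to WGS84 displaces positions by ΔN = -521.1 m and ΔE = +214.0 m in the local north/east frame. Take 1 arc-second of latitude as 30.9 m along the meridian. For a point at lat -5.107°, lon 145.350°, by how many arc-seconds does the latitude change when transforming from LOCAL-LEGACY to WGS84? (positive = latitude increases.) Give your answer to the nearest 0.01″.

1″ of latitude = 30.90 m, so Δφ = -521.1 / 30.90 = -16.864″.

Δφ = -16.86″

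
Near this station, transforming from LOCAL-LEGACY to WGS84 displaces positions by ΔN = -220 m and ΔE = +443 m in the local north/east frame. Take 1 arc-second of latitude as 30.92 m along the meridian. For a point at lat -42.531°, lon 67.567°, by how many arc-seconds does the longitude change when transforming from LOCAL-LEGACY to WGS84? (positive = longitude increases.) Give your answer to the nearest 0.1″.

Δλ = 19.4″

At latitude -42.531°, cos φ = 0.736912.
1″ of longitude at this latitude = 30.92 × cos φ = 22.7853 m, so Δλ = 443.0 / 22.7853 = 19.442″.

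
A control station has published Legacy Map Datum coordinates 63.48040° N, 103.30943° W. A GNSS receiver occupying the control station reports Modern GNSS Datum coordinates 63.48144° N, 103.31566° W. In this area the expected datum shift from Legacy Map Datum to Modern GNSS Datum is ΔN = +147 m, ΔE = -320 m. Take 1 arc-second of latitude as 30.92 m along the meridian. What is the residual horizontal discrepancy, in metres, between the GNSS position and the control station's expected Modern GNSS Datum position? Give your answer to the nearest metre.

Observed coordinate differences: Δφ = +0.00104°, Δλ = -0.00623°.
Converting to metres (1° lat = 111312 m, cos φ = 0.446504): observed ΔN = 115.8 m, observed ΔE = -309.6 m.
Subtracting the expected shift leaves a residual of 115.8 − (147) = -31.2 m north and -309.6 − (-320) = 10.4 m east.
Residual distance = √((-31.2)² + 10.4²) = 32.9 m.

33 m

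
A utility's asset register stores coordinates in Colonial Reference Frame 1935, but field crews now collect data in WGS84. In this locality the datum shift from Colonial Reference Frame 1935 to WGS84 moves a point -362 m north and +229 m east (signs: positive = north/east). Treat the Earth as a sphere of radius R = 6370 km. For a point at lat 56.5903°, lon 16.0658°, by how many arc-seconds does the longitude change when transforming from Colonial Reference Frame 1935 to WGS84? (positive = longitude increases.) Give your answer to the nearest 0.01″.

Δλ = 13.47″

At latitude 56.5903°, cos φ = 0.550622.
One radian of longitude at latitude φ spans R cos φ, so Δλ = ΔE / (R cos φ) = 229.0 / (6370000 × 0.550622) = 6.5289e-05 rad = 13.467″.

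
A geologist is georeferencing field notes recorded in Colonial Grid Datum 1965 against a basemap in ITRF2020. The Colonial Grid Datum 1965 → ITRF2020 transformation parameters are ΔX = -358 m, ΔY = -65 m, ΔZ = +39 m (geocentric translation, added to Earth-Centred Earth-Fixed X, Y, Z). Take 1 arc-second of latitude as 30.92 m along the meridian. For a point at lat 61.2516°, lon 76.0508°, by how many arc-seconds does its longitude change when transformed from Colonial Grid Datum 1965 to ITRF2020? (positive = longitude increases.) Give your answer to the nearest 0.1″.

Δλ = 22.3″

sin φ = 0.876740, cos φ = 0.480964, sin λ = 0.970510, cos λ = 0.241062.
East component: ΔE = −sin λ·ΔX + cos λ·ΔY = −(0.970510)(-358) + (0.241062)(-65) = 331.77 m.
1° of latitude spans 3600 × 30.92 = 111312 m; at latitude φ, 1° of longitude spans that × cos φ = 53537.1 m, so Δλ = 331.77 / 53537.1 × 3600 = 22.309″.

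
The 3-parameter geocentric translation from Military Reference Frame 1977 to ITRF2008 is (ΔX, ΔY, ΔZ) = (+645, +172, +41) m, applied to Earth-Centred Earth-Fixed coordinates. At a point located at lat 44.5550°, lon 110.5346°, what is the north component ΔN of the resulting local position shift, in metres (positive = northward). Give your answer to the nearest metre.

The local north axis is (−sin φ cos λ, −sin φ sin λ, cos φ), giving ΔN = 158.735 − 113.007 + 29.216 = 74.94 m.

ΔN = 75 m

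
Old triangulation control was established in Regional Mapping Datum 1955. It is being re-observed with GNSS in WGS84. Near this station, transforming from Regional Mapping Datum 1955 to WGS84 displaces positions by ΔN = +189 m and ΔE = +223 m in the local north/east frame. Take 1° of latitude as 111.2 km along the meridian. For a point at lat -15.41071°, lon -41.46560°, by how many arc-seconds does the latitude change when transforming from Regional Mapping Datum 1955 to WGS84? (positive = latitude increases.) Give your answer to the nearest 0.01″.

Δφ = 6.12″

1° of latitude = 111.2 km, so Δφ = 189.0 / 111200 = 0.0016996° = 6.119″.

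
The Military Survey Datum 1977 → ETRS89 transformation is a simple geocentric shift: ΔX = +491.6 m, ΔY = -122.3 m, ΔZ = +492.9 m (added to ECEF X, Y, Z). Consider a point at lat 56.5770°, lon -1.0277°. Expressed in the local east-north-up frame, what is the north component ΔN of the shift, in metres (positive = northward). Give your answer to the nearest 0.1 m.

The local north axis is (−sin φ cos λ, −sin φ sin λ, cos φ), giving ΔN = -410.237 − 1.831 + 271.497 = -140.57 m.

ΔN = -140.6 m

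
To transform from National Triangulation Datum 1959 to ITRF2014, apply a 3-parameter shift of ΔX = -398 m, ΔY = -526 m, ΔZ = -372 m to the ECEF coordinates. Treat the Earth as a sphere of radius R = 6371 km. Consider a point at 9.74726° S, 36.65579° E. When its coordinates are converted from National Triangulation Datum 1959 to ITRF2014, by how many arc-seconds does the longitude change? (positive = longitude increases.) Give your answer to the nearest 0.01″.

sin φ = -0.169302, cos φ = 0.985564, sin λ = 0.597006, cos λ = 0.802237.
East component: ΔE = −sin λ·ΔX + cos λ·ΔY = −(0.597006)(-398) + (0.802237)(-526) = -184.37 m.
1° of latitude spans πR/180 = 111195 m; at latitude φ, 1° of longitude spans that × cos φ = 109589.7 m, so Δλ = -184.37 / 109589.7 × 3600 = -6.056″.

Δλ = -6.06″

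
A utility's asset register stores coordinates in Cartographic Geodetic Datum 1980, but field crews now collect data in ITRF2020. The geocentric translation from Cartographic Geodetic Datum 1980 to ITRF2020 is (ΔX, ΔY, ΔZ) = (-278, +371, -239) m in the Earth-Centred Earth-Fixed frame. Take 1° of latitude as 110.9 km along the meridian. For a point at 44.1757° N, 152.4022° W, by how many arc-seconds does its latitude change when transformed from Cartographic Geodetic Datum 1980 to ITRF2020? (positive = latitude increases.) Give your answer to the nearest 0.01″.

sin φ = 0.696861, cos φ = 0.717206, sin λ = -0.463262, cos λ = -0.886221.
North component: ΔN = −sin φ cos λ·ΔX − sin φ sin λ·ΔY + cos φ·ΔZ = −(0.696861)(-0.886221)(-278) − (0.696861)(-0.463262)(371) + (0.717206)(-239) = -223.33 m.
1° of latitude spans 110900 m, so Δφ = -223.33 / 110900 × 3600 = -7.250″.

Δφ = -7.25″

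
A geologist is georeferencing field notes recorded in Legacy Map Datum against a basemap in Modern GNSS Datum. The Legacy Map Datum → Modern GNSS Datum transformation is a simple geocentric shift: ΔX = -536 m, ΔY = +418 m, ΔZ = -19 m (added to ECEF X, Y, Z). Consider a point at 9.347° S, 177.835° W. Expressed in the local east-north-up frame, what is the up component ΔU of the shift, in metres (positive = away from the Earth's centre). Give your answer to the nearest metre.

ΔU = 516 m

At φ = -9.347°, λ = -177.835°: sin φ = -0.162413, cos φ = 0.986723, sin λ = -0.037777, cos λ = -0.999286.
ΔU = cos φ cos λ·ΔX + cos φ sin λ·ΔY + sin φ·ΔZ = (0.986723)(-0.999286)(-536) + (0.986723)(-0.037777)(418) + (-0.162413)(-19) = 516.01 m.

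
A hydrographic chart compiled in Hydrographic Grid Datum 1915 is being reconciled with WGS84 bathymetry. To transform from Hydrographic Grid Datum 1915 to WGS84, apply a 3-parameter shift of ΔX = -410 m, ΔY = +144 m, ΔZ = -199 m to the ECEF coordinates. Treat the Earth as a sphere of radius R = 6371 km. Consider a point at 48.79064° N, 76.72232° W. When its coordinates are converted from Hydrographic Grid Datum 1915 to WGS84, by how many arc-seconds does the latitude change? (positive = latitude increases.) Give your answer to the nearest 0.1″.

sin φ = 0.752307, cos φ = 0.658812, sin λ = -0.973268, cos λ = 0.229671.
North component: ΔN = −sin φ cos λ·ΔX − sin φ sin λ·ΔY + cos φ·ΔZ = −(0.752307)(0.229671)(-410) − (0.752307)(-0.973268)(144) + (0.658812)(-199) = 45.17 m.
1° of latitude spans πR/180 = 111195 m, so Δφ = 45.17 / 111195 × 3600 = 1.463″.

Δφ = 1.5″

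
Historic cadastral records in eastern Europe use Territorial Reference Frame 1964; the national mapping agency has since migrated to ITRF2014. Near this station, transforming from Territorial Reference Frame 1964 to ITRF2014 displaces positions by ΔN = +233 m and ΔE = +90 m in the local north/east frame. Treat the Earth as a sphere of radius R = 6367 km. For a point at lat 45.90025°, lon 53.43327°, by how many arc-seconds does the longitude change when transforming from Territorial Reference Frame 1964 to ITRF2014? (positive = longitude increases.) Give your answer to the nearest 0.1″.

Δλ = 4.2″

At latitude 45.90025°, cos φ = 0.695910.
One radian of longitude at latitude φ spans R cos φ, so Δλ = ΔE / (R cos φ) = 90.0 / (6367000 × 0.695910) = 2.0312e-05 rad = 4.190″.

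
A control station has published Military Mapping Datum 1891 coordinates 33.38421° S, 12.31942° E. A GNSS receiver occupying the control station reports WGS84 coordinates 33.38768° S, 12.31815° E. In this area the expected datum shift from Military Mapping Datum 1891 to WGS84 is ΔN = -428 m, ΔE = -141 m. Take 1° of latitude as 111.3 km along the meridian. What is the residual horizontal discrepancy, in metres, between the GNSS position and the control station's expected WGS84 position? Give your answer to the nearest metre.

48 m

Observed coordinate differences: Δφ = -0.00347°, Δλ = -0.00127°.
Converting to metres (1° lat = 111300 m, cos φ = 0.835000): observed ΔN = -386.2 m, observed ΔE = -118.0 m.
Subtracting the expected shift leaves a residual of -386.2 − (-428) = 41.8 m north and -118.0 − (-141) = 23.0 m east.
Residual distance = √(41.8² + 23.0²) = 47.7 m.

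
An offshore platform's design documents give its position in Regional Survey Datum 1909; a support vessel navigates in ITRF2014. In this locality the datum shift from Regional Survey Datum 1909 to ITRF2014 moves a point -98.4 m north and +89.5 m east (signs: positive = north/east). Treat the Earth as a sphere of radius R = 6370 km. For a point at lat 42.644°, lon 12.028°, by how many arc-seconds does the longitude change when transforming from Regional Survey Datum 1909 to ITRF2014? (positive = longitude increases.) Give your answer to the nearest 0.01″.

Δλ = 3.94″

At latitude 42.644°, cos φ = 0.735577.
One radian of longitude at latitude φ spans R cos φ, so Δλ = ΔE / (R cos φ) = 89.5 / (6370000 × 0.735577) = 1.9101e-05 rad = 3.940″.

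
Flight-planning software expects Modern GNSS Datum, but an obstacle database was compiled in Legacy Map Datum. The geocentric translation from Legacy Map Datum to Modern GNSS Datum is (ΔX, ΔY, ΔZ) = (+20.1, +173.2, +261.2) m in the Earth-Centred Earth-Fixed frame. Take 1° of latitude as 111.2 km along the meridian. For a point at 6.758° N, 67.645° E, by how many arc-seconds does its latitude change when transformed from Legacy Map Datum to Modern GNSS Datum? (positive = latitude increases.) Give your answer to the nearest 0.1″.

sin φ = 0.117676, cos φ = 0.993052, sin λ = 0.924845, cos λ = 0.380344.
North component: ΔN = −sin φ cos λ·ΔX − sin φ sin λ·ΔY + cos φ·ΔZ = −(0.117676)(0.380344)(20.1) − (0.117676)(0.924845)(173.2) + (0.993052)(261.2) = 239.64 m.
1° of latitude spans 111200 m, so Δφ = 239.64 / 111200 × 3600 = 7.758″.

Δφ = 7.8″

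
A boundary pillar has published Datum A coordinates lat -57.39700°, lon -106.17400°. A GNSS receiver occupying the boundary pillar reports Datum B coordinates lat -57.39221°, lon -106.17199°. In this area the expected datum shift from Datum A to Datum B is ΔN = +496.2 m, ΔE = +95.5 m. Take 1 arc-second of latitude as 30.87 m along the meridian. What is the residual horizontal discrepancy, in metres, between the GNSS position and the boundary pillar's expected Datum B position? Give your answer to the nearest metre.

Observed coordinate differences: Δφ = +0.00479°, Δλ = +0.00201°.
Converting to metres (1° lat = 111132 m, cos φ = 0.538815): observed ΔN = 532.3 m, observed ΔE = 120.4 m.
Subtracting the expected shift leaves a residual of 532.3 − (496.2) = 36.1 m north and 120.4 − (95.5) = 24.9 m east.
Residual distance = √(36.1² + 24.9²) = 43.8 m.

44 m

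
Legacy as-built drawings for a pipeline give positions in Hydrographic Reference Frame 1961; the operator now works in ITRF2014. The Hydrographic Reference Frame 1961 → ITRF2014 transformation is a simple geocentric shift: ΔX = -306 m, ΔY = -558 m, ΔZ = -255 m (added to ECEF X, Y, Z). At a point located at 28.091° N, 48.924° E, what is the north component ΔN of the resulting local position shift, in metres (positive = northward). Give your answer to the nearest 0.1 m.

ΔN = 67.8 m

At φ = 28.091°, λ = 48.924°: sin φ = 0.470873, cos φ = 0.882201, sin λ = 0.753839, cos λ = 0.657060.
ΔN = −sin φ cos λ·ΔX − sin φ sin λ·ΔY + cos φ·ΔZ = −(0.470873)(0.657060)(-306) − (0.470873)(0.753839)(-558) + (0.882201)(-255) = 67.78 m.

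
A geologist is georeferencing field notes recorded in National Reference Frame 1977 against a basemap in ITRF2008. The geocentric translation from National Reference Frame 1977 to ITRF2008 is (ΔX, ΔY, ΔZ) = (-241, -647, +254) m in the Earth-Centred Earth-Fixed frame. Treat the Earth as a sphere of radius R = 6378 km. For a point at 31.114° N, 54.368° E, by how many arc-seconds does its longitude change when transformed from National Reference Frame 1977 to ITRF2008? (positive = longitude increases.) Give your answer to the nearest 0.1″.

Δλ = -6.8″

sin φ = 0.516743, cos φ = 0.856141, sin λ = 0.812776, cos λ = 0.582577.
East component: ΔE = −sin λ·ΔX + cos λ·ΔY = −(0.812776)(-241) + (0.582577)(-647) = -181.05 m.
1° of latitude spans πR/180 = 111317 m; at latitude φ, 1° of longitude spans that × cos φ = 95303.1 m, so Δλ = -181.05 / 95303.1 × 3600 = -6.839″.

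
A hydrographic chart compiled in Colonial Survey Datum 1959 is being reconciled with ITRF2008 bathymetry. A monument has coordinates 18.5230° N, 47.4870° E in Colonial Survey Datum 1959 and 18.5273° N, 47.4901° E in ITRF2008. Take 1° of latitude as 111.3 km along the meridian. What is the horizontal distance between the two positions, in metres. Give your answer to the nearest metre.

Δφ = 18.5273° − 18.5230° = +0.0043°; Δλ = 47.4901° − 47.4870° = +0.0031°.
ΔN = Δφ × 111300 = 478.6 m; ΔE = Δλ × 111300 × cos(18.5230°) = +0.0031 × 111300 × 0.948196 = 327.2 m.
Distance = √(ΔE² + ΔN²) = √(327.2² + 478.6²) = 579.7 m.

580 m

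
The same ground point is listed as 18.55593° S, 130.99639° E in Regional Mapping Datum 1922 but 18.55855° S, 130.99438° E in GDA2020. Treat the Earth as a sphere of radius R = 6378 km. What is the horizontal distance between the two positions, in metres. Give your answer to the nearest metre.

361 m

Δφ = -18.55855° − -18.55593° = -0.00262°; Δλ = 130.99438° − 130.99639° = -0.00201°.
1° along a meridian = πR/180 = 111317 m.
ΔN = Δφ × 111317 = -291.7 m; ΔE = Δλ × 111317 × cos(-18.55593°) = -0.00201 × 111317 × 0.948013 = -212.1 m.
Distance = √(ΔE² + ΔN²) = √((-212.1)² + (-291.7)²) = 360.6 m.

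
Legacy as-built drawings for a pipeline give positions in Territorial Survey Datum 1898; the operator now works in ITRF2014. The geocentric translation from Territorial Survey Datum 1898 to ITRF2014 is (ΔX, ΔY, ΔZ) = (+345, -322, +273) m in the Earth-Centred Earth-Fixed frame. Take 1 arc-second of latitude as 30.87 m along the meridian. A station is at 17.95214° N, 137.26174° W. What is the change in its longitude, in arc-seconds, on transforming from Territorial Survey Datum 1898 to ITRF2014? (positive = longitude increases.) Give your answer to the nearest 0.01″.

Δλ = 16.03″

sin φ = 0.308222, cos φ = 0.951314, sin λ = -0.678650, cos λ = -0.734462.
East component: ΔE = −sin λ·ΔX + cos λ·ΔY = −(-0.678650)(345) + (-0.734462)(-322) = 470.63 m.
1° of latitude spans 3600 × 30.87 = 111132 m; at latitude φ, 1° of longitude spans that × cos φ = 105721.5 m, so Δλ = 470.63 / 105721.5 × 3600 = 16.026″.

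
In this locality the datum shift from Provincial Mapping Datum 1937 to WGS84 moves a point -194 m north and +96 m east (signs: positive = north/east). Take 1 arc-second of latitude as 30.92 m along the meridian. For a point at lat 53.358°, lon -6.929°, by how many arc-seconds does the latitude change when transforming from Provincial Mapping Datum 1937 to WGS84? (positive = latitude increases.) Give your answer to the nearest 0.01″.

1″ of latitude = 30.92 m, so Δφ = -194.0 / 30.92 = -6.274″.

Δφ = -6.27″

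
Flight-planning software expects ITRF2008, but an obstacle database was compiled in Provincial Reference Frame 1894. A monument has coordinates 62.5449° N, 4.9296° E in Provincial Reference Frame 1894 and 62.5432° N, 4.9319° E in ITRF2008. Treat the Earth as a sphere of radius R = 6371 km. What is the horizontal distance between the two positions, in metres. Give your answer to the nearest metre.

Δφ = 62.5432° − 62.5449° = -0.0017°; Δλ = 4.9319° − 4.9296° = +0.0023°.
1° along a meridian = πR/180 = 111195 m.
ΔN = Δφ × 111195 = -189.0 m; ΔE = Δλ × 111195 × cos(62.5449°) = +0.0023 × 111195 × 0.461053 = 117.9 m.
Distance = √(ΔE² + ΔN²) = √(117.9² + (-189.0)²) = 222.8 m.

223 m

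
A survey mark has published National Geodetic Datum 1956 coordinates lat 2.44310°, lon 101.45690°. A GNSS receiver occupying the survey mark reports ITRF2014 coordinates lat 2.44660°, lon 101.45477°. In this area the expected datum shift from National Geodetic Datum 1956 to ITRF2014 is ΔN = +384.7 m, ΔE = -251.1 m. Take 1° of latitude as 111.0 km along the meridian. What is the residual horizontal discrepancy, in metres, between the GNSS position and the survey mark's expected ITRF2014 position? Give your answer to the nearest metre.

15 m

Observed coordinate differences: Δφ = +0.00350°, Δλ = -0.00213°.
Converting to metres (1° lat = 111000 m, cos φ = 0.999091): observed ΔN = 388.5 m, observed ΔE = -236.2 m.
Subtracting the expected shift leaves a residual of 388.5 − (384.7) = 3.8 m north and -236.2 − (-251.1) = 14.9 m east.
Residual distance = √(3.8² + 14.9²) = 15.4 m.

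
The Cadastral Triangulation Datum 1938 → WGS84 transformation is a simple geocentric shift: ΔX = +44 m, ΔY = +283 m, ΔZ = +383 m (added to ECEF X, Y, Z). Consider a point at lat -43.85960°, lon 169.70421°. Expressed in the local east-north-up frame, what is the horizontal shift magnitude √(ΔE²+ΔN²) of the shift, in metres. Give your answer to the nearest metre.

At φ = -43.85960°, λ = 169.70421°: sin φ = -0.692894, cos φ = 0.721040, sin λ = 0.178730, cos λ = -0.983898.
ΔE = −sin λ·ΔX + cos λ·ΔY = −(0.178730)·(44) + (-0.983898)·(283) = -286.31 m.
ΔN = −sin φ cos λ·ΔX − sin φ sin λ·ΔY + cos φ·ΔZ = −(-0.692894)(-0.983898)(44) − (-0.692894)(0.178730)(283) + (0.721040)(383) = 281.21 m.
Horizontal magnitude = √(ΔE² + ΔN²) = √((-286.31)² + 281.21²) = 401.31 m.

401 m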